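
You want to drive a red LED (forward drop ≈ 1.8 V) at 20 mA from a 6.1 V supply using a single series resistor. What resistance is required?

The resistor drops V_S − V_D = 6.1 − 1.8 = 4.3 V at 20 mA.
R = 4.3 V / 20 mA = 0.215 kΩ.

R ≈ 0.21 kΩ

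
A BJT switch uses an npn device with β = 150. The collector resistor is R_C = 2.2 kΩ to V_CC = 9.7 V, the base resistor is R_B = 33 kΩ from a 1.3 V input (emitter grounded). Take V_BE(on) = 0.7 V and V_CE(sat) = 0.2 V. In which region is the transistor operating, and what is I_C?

Assume active. Base-emitter loop: I_B = (V_BB − V_BE)/R_B = (1.3 − 0.7)/33 = 0.0182 mA.
I_C = β·I_B = 150×0.0182 = 2.73 mA.
V_CE = V_CC − I_C·R_C = 9.7 − 2.73×2.2 = 3.7 V > V_CE(sat), so the active-region assumption holds.

active; I_C ≈ 2.7 mA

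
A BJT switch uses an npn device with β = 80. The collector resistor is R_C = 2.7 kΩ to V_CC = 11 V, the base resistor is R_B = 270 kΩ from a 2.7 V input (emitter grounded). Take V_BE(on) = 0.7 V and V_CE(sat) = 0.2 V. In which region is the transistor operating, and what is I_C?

Assume active. Base-emitter loop: I_B = (V_BB − V_BE)/R_B = (2.7 − 0.7)/270 = 0.00741 mA.
I_C = β·I_B = 80×0.00741 = 0.593 mA.
V_CE = V_CC − I_C·R_C = 11 − 0.593×2.7 = 9.4 V > V_CE(sat), so the active-region assumption holds.

active; I_C ≈ 0.59 mA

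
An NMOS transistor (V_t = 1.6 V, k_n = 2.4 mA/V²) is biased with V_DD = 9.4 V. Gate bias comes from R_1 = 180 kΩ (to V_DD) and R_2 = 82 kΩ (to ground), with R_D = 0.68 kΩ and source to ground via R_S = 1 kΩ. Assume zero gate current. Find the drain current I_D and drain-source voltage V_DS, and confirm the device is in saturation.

V_G = V_DD·R_2/(R_1+R_2) = 9.4×82/262 = 2.94 V.
Assume saturation: I_D = (k_n/2)(V_GS − V_t)² with V_GS = V_G − I_D·R_S = 2.94 − 1·I_D.
Substituting gives 1.2·I_D² − 4.22·I_D + 2.16 = 0, with roots I_D = 0.622 or 2.9 mA.
The root I_D = 2.9 mA gives V_GS = 0.0467 V ≤ V_t, so take I_D = 0.622 mA.
Then V_GS = 2.32 V and V_DS = V_DD − I_D(R_D+R_S) = 9.4 − 0.622×1.68 = 8.36 V.
Saturation requires V_DS ≥ V_GS − V_t = 0.72 V; 8.36 ≥ 0.72 ✓.

I_D ≈ 0.62 mA, V_DS ≈ 8.4 V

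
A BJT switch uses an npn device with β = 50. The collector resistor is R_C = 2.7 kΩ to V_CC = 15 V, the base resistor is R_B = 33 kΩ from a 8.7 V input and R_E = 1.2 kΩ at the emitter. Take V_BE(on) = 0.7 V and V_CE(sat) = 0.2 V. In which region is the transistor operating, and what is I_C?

Assume active: I_B = (8.7 − 0.7)/(33 + 51×1.2) = 0.0849 mA, I_C = β·I_B = 4.25 mA.
Then V_CE = 15 − 4.25×2.7 − 4.33×1.2 = -1.66 V < 0.2 V — the active assumption fails.
Re-solve with V_CE = 0.2 V. KCL at the emitter: V_E/R_E = (V_BB−0.7−V_E)/R_B + (V_CC−0.2−V_E)/R_C, giving V_E = 4.64 V.
I_C = (V_CC − 0.2 − V_E)/R_C = (14.8 − 4.64)/2.7 = 3.76 mA.
Check: I_B = (8 − 4.64)/33 = 0.102 mA, and β·I_B = 5.09 mA > I_C, confirming saturation.

saturation; I_C ≈ 3.8 mA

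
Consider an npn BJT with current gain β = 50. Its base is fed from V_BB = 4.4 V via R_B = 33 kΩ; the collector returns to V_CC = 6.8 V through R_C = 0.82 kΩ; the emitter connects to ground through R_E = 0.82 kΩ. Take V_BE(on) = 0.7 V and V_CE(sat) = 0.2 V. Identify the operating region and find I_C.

Assume active. Base-emitter loop: I_B = (V_BB − V_BE)/(R_B + (β+1)R_E) = (4.4 − 0.7)/(33 + 51×0.82) = 0.0495 mA.
I_C = β·I_B = 50×0.0495 = 2.47 mA.
V_CE = V_CC − I_C·R_C − I_E·R_E = 6.8 − 2.47×0.82 − 2.52×0.82 = 2.7 V > V_CE(sat), so the active-region assumption holds.

active; I_C ≈ 2.5 mA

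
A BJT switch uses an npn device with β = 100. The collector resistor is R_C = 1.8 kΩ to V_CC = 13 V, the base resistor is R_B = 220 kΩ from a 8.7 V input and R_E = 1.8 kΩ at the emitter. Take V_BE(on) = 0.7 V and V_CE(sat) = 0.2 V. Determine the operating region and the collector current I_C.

active; I_C ≈ 2 mA

Assume active. Base-emitter loop: I_B = (V_BB − V_BE)/(R_B + (β+1)R_E) = (8.7 − 0.7)/(220 + 101×1.8) = 0.0199 mA.
I_C = β·I_B = 100×0.0199 = 1.99 mA.
V_CE = V_CC − I_C·R_C − I_E·R_E = 13 − 1.99×1.8 − 2.01×1.8 = 5.8 V > V_CE(sat), so the active-region assumption holds.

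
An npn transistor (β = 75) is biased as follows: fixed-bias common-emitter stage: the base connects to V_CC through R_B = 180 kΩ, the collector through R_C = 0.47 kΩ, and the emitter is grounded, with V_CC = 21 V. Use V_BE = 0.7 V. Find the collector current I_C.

I_C ≈ 8.5 mA

Base loop: V_CC = I_B·R_B + V_BE, so I_B = (21 − 0.7)/180 kΩ = 0.113 mA.
In the active region I_C = β·I_B = 75 × 0.113 = 8.46 mA.
Collector loop: V_CE = V_CC − I_C·R_C = 21 − 8.46×0.47 = 17 V.
Since V_CE = 17 V > V_CE(sat) ≈ 0.2 V, the transistor is in the active region as assumed.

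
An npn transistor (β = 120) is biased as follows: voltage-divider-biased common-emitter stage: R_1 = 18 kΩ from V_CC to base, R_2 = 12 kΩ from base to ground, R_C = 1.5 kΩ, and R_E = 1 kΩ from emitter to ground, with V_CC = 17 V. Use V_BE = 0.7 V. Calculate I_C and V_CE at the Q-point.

I_C ≈ 5.7 mA, V_CE ≈ 2.7 V

Thevenize the base divider: V_Th = V_CC·R_2/(R_1+R_2) = 17×12/30 = 6.8 V, R_Th = R_1‖R_2 = 7.2 kΩ.
Base-emitter loop: V_Th = I_B·R_Th + V_BE + (β+1)I_B·R_E, so I_B = (6.8 − 0.7) / (7.2 + 121×1) = 0.0476 mA.
I_C = β·I_B = 120×0.0476 = 5.71 mA, and I_E = (β+1)I_B = 5.76 mA.
V_CE = V_CC − I_C·R_C − I_E·R_E = 17 − 5.71×1.5 − 5.76×1 = 2.68 V.
V_CE = 2.68 V > 0.2 V confirms active-region operation.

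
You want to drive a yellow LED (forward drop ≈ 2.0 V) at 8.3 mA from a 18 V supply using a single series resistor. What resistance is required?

The resistor drops V_S − V_D = 18 − 2.0 = 16 V at 8.3 mA.
R = 16 V / 8.3 mA = 1.93 kΩ.

R ≈ 1.9 kΩ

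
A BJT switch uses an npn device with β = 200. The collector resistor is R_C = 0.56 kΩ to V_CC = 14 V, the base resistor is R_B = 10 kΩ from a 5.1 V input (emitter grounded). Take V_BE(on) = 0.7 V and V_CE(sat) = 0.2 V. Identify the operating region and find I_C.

Assume active: I_B = (5.1 − 0.7)/10 = 0.44 mA, giving I_C = β·I_B = 88 mA.
But then V_CE = 14 − 88×0.56 = -35.3 V < V_CE(sat) = 0.2 V — impossible in the active region.
So the transistor is saturated. With V_CE = 0.2 V, I_C = (V_CC − 0.2)/R_C = 13.8/0.56 = 24.6 mA.
Check: β·I_B = 88 mA > I_C = 24.6 mA, confirming saturation.

saturation; I_C ≈ 25 mA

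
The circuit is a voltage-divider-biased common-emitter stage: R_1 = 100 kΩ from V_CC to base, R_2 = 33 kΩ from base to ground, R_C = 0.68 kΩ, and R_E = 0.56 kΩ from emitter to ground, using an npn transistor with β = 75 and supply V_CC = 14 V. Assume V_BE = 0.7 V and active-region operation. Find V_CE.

Thevenize the base divider: V_Th = V_CC·R_2/(R_1+R_2) = 14×33/133 = 3.47 V, R_Th = R_1‖R_2 = 24.8 kΩ.
Base-emitter loop: V_Th = I_B·R_Th + V_BE + (β+1)I_B·R_E, so I_B = (3.47 − 0.7) / (24.8 + 76×0.56) = 0.0412 mA.
I_C = β·I_B = 75×0.0412 = 3.09 mA, and I_E = (β+1)I_B = 3.13 mA.
V_CE = V_CC − I_C·R_C − I_E·R_E = 14 − 3.09×0.68 − 3.13×0.56 = 10.1 V.
V_CE = 10.1 V > 0.2 V confirms active-region operation.

V_CE ≈ 10 V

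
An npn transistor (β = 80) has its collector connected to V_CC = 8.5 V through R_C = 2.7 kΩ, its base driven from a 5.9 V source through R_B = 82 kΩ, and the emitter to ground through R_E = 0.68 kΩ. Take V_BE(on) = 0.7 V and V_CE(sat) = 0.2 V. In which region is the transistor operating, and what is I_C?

Assume active: I_B = (5.9 − 0.7)/(82 + 81×0.68) = 0.0379 mA, I_C = β·I_B = 3.03 mA.
Then V_CE = 8.5 − 3.03×2.7 − 3.07×0.68 = -1.78 V < 0.2 V — the active assumption fails.
Re-solve with V_CE = 0.2 V. KCL at the emitter: V_E/R_E = (V_BB−0.7−V_E)/R_B + (V_CC−0.2−V_E)/R_C, giving V_E = 1.69 V.
I_C = (V_CC − 0.2 − V_E)/R_C = (8.3 − 1.69)/2.7 = 2.45 mA.
Check: I_B = (5.2 − 1.69)/82 = 0.0428 mA, and β·I_B = 3.42 mA > I_C, confirming saturation.

saturation; I_C ≈ 2.4 mA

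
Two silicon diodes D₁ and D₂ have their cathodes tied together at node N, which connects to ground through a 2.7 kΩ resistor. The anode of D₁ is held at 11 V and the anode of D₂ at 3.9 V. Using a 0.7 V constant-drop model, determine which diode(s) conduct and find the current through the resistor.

Assume both conduct. Then node N would need to be at both 11−0.7 = 10.3 V and 3.9−0.7 = 3.2 V, which is impossible.
Assume only D₁ conducts: V_N = 11 − 0.7 = 10.3 V, so I_R = 10.3/2.7 = 3.81 mA.
Check D₂: its anode-to-cathode voltage is 3.9 − 10.3 = -6.4 V < 0.7 V, so it is off. The assumption is consistent.

Only D₁ conducts; I_R ≈ 3.8 mA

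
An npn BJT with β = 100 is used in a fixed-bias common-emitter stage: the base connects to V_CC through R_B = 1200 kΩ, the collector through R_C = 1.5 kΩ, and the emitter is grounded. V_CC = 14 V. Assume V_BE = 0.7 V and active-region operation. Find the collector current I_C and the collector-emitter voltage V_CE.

I_C ≈ 1.1 mA, V_CE ≈ 12 V

Base loop: V_CC = I_B·R_B + V_BE, so I_B = (14 − 0.7)/1200 kΩ = 0.0111 mA.
In the active region I_C = β·I_B = 100 × 0.0111 = 1.11 mA.
Collector loop: V_CE = V_CC − I_C·R_C = 14 − 1.11×1.5 = 12.3 V.
Since V_CE = 12.3 V > V_CE(sat) ≈ 0.2 V, the transistor is in the active region as assumed.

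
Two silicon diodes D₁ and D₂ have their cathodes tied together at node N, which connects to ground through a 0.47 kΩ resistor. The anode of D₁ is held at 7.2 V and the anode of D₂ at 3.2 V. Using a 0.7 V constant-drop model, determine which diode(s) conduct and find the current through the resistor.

Assume both conduct. Then node N would need to be at both 7.2−0.7 = 6.5 V and 3.2−0.7 = 2.5 V, which is impossible.
Assume only D₁ conducts: V_N = 7.2 − 0.7 = 6.5 V, so I_R = 6.5/0.47 = 13.8 mA.
Check D₂: its anode-to-cathode voltage is 3.2 − 6.5 = -3.3 V < 0.7 V, so it is off. The assumption is consistent.

Only D₁ conducts; I_R ≈ 14 mA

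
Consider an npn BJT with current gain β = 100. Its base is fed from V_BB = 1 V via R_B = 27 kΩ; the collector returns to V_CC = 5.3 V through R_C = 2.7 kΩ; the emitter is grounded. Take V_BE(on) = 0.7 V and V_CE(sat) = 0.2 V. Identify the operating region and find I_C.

active; I_C ≈ 1.1 mA

Assume active. Base-emitter loop: I_B = (V_BB − V_BE)/R_B = (1 − 0.7)/27 = 0.0111 mA.
I_C = β·I_B = 100×0.0111 = 1.11 mA.
V_CE = V_CC − I_C·R_C = 5.3 − 1.11×2.7 = 2.3 V > V_CE(sat), so the active-region assumption holds.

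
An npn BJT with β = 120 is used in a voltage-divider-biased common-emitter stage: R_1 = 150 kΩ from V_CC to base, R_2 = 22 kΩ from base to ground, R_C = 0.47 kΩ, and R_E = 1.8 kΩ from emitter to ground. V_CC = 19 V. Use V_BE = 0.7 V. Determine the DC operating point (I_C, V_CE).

I_C ≈ 0.88 mA, V_CE ≈ 17 V

Thevenize the base divider: V_Th = V_CC·R_2/(R_1+R_2) = 19×22/172 = 2.43 V, R_Th = R_1‖R_2 = 19.2 kΩ.
Base-emitter loop: V_Th = I_B·R_Th + V_BE + (β+1)I_B·R_E, so I_B = (2.43 − 0.7) / (19.2 + 121×1.8) = 0.0073 mA.
I_C = β·I_B = 120×0.0073 = 0.876 mA, and I_E = (β+1)I_B = 0.883 mA.
V_CE = V_CC − I_C·R_C − I_E·R_E = 19 − 0.876×0.47 − 0.883×1.8 = 17 V.
V_CE = 17 V > 0.2 V confirms active-region operation.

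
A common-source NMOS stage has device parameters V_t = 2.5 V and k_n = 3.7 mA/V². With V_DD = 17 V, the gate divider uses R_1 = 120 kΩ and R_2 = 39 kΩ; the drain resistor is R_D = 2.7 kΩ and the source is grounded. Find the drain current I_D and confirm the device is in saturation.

V_G = V_DD·R_2/(R_1+R_2) = 17×39/159 = 4.17 V. With the source grounded, V_GS = V_G = 4.17 V.
Assume saturation: I_D = (k_n/2)(V_GS − V_t)² = (3.7/2)×(4.17 − 2.5)² = 1.85×1.67² = 5.16 mA.
V_DS = V_DD − I_D·R_D = 17 − 5.16×2.7 = 3.07 V.
Saturation requires V_DS ≥ V_GS − V_t = 1.67 V; 3.07 ≥ 1.67 ✓.

I_D ≈ 5.2 mA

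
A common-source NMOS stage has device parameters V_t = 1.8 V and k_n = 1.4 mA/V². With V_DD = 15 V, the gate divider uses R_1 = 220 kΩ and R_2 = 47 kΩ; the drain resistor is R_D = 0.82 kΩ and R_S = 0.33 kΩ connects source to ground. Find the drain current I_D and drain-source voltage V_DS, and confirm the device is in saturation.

I_D ≈ 0.36 mA, V_DS ≈ 15 V

V_G = V_DD·R_2/(R_1+R_2) = 15×47/267 = 2.64 V.
Assume saturation: I_D = (k_n/2)(V_GS − V_t)² with V_GS = V_G − I_D·R_S = 2.64 − 0.33·I_D.
Substituting gives 0.0762·I_D² − 1.39·I_D + 0.494 = 0, with roots I_D = 0.363 or 17.8 mA.
The root I_D = 17.8 mA gives V_GS = -3.25 V ≤ V_t, so take I_D = 0.363 mA.
Then V_GS = 2.52 V and V_DS = V_DD − I_D(R_D+R_S) = 15 − 0.363×1.15 = 14.6 V.
Saturation requires V_DS ≥ V_GS − V_t = 0.721 V; 14.6 ≥ 0.721 ✓.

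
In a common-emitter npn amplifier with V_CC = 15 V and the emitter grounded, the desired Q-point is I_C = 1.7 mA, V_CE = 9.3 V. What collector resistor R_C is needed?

R_C ≈ 3.4 kΩ

Collector loop: V_CC = I_C·R_C + V_CE.
R_C = (V_CC − V_CE)/I_C = (15 − 9.3)/1.7 = 3.35 kΩ.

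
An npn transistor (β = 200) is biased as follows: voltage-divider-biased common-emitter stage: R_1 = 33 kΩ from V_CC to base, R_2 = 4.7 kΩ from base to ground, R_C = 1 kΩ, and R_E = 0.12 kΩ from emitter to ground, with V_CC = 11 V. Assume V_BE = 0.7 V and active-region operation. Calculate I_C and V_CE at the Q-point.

Thevenize the base divider: V_Th = V_CC·R_2/(R_1+R_2) = 11×4.7/37.7 = 1.37 V, R_Th = R_1‖R_2 = 4.11 kΩ.
Base-emitter loop: V_Th = I_B·R_Th + V_BE + (β+1)I_B·R_E, so I_B = (1.37 − 0.7) / (4.11 + 201×0.12) = 0.0238 mA.
I_C = β·I_B = 200×0.0238 = 4.76 mA, and I_E = (β+1)I_B = 4.78 mA.
V_CE = V_CC − I_C·R_C − I_E·R_E = 11 − 4.76×1 − 4.78×0.12 = 5.67 V.
V_CE = 5.67 V > 0.2 V confirms active-region operation.

I_C ≈ 4.8 mA, V_CE ≈ 5.7 V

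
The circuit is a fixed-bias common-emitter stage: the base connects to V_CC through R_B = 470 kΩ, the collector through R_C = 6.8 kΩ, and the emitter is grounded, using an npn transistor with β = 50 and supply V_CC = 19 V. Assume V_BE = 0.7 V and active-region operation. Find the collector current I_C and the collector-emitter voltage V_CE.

I_C ≈ 1.9 mA, V_CE ≈ 5.8 V

Base loop: V_CC = I_B·R_B + V_BE, so I_B = (19 − 0.7)/470 kΩ = 0.0389 mA.
In the active region I_C = β·I_B = 50 × 0.0389 = 1.95 mA.
Collector loop: V_CE = V_CC − I_C·R_C = 19 − 1.95×6.8 = 5.76 V.
Since V_CE = 5.76 V > V_CE(sat) ≈ 0.2 V, the transistor is in the active region as assumed.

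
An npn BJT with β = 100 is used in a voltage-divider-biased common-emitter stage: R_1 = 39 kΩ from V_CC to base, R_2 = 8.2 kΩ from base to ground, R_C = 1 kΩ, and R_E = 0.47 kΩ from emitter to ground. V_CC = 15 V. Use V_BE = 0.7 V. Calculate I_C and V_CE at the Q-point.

I_C ≈ 3.5 mA, V_CE ≈ 9.8 V

Thevenize the base divider: V_Th = V_CC·R_2/(R_1+R_2) = 15×8.2/47.2 = 2.61 V, R_Th = R_1‖R_2 = 6.78 kΩ.
Base-emitter loop: V_Th = I_B·R_Th + V_BE + (β+1)I_B·R_E, so I_B = (2.61 − 0.7) / (6.78 + 101×0.47) = 0.0351 mA.
I_C = β·I_B = 100×0.0351 = 3.51 mA, and I_E = (β+1)I_B = 3.55 mA.
V_CE = V_CC − I_C·R_C − I_E·R_E = 15 − 3.51×1 − 3.55×0.47 = 9.82 V.
V_CE = 9.82 V > 0.2 V confirms active-region operation.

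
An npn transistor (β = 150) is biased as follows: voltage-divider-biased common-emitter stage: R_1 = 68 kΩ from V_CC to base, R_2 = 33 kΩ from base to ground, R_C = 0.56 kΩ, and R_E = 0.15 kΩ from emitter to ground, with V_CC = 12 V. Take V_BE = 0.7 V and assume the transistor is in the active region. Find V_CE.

V_CE ≈ 4.3 V

Thevenize the base divider: V_Th = V_CC·R_2/(R_1+R_2) = 12×33/101 = 3.92 V, R_Th = R_1‖R_2 = 22.2 kΩ.
Base-emitter loop: V_Th = I_B·R_Th + V_BE + (β+1)I_B·R_E, so I_B = (3.92 − 0.7) / (22.2 + 151×0.15) = 0.0718 mA.
I_C = β·I_B = 150×0.0718 = 10.8 mA, and I_E = (β+1)I_B = 10.8 mA.
V_CE = V_CC − I_C·R_C − I_E·R_E = 12 − 10.8×0.56 − 10.8×0.15 = 4.34 V.
V_CE = 4.34 V > 0.2 V confirms active-region operation.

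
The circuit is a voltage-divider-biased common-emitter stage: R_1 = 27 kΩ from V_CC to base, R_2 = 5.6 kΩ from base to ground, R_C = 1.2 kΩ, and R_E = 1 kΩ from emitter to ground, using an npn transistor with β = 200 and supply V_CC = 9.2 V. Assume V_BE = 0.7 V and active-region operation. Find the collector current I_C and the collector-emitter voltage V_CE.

I_C ≈ 0.86 mA, V_CE ≈ 7.3 V

Thevenize the base divider: V_Th = V_CC·R_2/(R_1+R_2) = 9.2×5.6/32.6 = 1.58 V, R_Th = R_1‖R_2 = 4.64 kΩ.
Base-emitter loop: V_Th = I_B·R_Th + V_BE + (β+1)I_B·R_E, so I_B = (1.58 − 0.7) / (4.64 + 201×1) = 0.00428 mA.
I_C = β·I_B = 200×0.00428 = 0.856 mA, and I_E = (β+1)I_B = 0.861 mA.
V_CE = V_CC − I_C·R_C − I_E·R_E = 9.2 − 0.856×1.2 − 0.861×1 = 7.31 V.
V_CE = 7.31 V > 0.2 V confirms active-region operation.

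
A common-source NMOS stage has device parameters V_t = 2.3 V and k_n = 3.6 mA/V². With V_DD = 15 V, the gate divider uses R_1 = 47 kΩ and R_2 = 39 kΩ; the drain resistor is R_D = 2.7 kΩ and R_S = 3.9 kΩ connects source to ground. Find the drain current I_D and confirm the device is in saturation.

I_D ≈ 0.97 mA

V_G = V_DD·R_2/(R_1+R_2) = 15×39/86 = 6.8 V.
Assume saturation: I_D = (k_n/2)(V_GS − V_t)² with V_GS = V_G − I_D·R_S = 6.8 − 3.9·I_D.
Substituting gives 27.4·I_D² − 64.2·I_D + 36.5 = 0, with roots I_D = 0.967 or 1.38 mA.
The root I_D = 1.38 mA gives V_GS = 1.42 V ≤ V_t, so take I_D = 0.967 mA.
Then V_GS = 3.03 V and V_DS = V_DD − I_D(R_D+R_S) = 15 − 0.967×6.6 = 8.62 V.
Saturation requires V_DS ≥ V_GS − V_t = 0.733 V; 8.62 ≥ 0.733 ✓.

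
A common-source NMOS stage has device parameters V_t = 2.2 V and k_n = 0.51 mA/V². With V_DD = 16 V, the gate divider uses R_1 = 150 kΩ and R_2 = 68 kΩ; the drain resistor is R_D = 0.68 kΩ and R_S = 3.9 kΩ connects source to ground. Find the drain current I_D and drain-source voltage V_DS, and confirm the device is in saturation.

V_G = V_DD·R_2/(R_1+R_2) = 16×68/218 = 4.99 V.
Assume saturation: I_D = (k_n/2)(V_GS − V_t)² with V_GS = V_G − I_D·R_S = 4.99 − 3.9·I_D.
Substituting gives 3.88·I_D² − 6.55·I_D + 1.99 = 0, with roots I_D = 0.396 or 1.29 mA.
The root I_D = 1.29 mA gives V_GS = -0.0518 V ≤ V_t, so take I_D = 0.396 mA.
Then V_GS = 3.45 V and V_DS = V_DD − I_D(R_D+R_S) = 16 − 0.396×4.58 = 14.2 V.
Saturation requires V_DS ≥ V_GS − V_t = 1.25 V; 14.2 ≥ 1.25 ✓.

I_D ≈ 0.4 mA, V_DS ≈ 14 V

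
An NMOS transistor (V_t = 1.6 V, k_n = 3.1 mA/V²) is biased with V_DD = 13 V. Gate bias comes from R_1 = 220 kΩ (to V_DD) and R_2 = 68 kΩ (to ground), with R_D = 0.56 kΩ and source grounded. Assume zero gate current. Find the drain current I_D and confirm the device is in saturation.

I_D ≈ 3.3 mA

V_G = V_DD·R_2/(R_1+R_2) = 13×68/288 = 3.07 V. With the source grounded, V_GS = V_G = 3.07 V.
Assume saturation: I_D = (k_n/2)(V_GS − V_t)² = (3.1/2)×(3.07 − 1.6)² = 1.55×1.47² = 3.35 mA.
V_DS = V_DD − I_D·R_D = 13 − 3.35×0.56 = 11.1 V.
Saturation requires V_DS ≥ V_GS − V_t = 1.47 V; 11.1 ≥ 1.47 ✓.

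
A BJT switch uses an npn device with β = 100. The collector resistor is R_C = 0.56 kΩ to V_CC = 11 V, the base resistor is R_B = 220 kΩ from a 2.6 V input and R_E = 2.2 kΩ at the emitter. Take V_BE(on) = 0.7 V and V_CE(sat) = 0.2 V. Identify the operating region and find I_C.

active; I_C ≈ 0.43 mA

Assume active. Base-emitter loop: I_B = (V_BB − V_BE)/(R_B + (β+1)R_E) = (2.6 − 0.7)/(220 + 101×2.2) = 0.0043 mA.
I_C = β·I_B = 100×0.0043 = 0.43 mA.
V_CE = V_CC − I_C·R_C − I_E·R_E = 11 − 0.43×0.56 − 0.434×2.2 = 9.8 V > V_CE(sat), so the active-region assumption holds.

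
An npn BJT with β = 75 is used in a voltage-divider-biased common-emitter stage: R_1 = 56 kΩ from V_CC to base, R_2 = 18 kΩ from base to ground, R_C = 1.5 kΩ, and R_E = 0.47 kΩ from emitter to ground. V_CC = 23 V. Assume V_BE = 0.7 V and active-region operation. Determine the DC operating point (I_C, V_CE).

I_C ≈ 7.4 mA, V_CE ≈ 8.3 V

Thevenize the base divider: V_Th = V_CC·R_2/(R_1+R_2) = 23×18/74 = 5.59 V, R_Th = R_1‖R_2 = 13.6 kΩ.
Base-emitter loop: V_Th = I_B·R_Th + V_BE + (β+1)I_B·R_E, so I_B = (5.59 − 0.7) / (13.6 + 76×0.47) = 0.0992 mA.
I_C = β·I_B = 75×0.0992 = 7.44 mA, and I_E = (β+1)I_B = 7.54 mA.
V_CE = V_CC − I_C·R_C − I_E·R_E = 23 − 7.44×1.5 − 7.54×0.47 = 8.3 V.
V_CE = 8.3 V > 0.2 V confirms active-region operation.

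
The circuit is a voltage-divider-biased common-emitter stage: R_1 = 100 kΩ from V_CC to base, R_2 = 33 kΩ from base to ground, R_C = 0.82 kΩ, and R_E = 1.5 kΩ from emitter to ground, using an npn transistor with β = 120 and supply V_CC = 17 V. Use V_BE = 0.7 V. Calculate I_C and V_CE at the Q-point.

I_C ≈ 2 mA, V_CE ≈ 12 V

Thevenize the base divider: V_Th = V_CC·R_2/(R_1+R_2) = 17×33/133 = 4.22 V, R_Th = R_1‖R_2 = 24.8 kΩ.
Base-emitter loop: V_Th = I_B·R_Th + V_BE + (β+1)I_B·R_E, so I_B = (4.22 − 0.7) / (24.8 + 121×1.5) = 0.0171 mA.
I_C = β·I_B = 120×0.0171 = 2.05 mA, and I_E = (β+1)I_B = 2.06 mA.
V_CE = V_CC − I_C·R_C − I_E·R_E = 17 − 2.05×0.82 − 2.06×1.5 = 12.2 V.
V_CE = 12.2 V > 0.2 V confirms active-region operation.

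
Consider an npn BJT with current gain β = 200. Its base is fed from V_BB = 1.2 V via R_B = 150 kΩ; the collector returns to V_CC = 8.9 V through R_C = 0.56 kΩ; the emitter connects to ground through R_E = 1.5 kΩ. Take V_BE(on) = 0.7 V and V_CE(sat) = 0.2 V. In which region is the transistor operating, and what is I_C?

active; I_C ≈ 0.22 mA

Assume active. Base-emitter loop: I_B = (V_BB − V_BE)/(R_B + (β+1)R_E) = (1.2 − 0.7)/(150 + 201×1.5) = 0.00111 mA.
I_C = β·I_B = 200×0.00111 = 0.221 mA.
V_CE = V_CC − I_C·R_C − I_E·R_E = 8.9 − 0.221×0.56 − 0.223×1.5 = 8.44 V > V_CE(sat), so the active-region assumption holds.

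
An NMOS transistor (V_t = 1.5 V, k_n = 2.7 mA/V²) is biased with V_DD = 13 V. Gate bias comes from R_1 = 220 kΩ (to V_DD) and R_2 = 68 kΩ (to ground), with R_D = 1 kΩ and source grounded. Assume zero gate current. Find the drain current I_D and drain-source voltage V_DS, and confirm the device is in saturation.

V_G = V_DD·R_2/(R_1+R_2) = 13×68/288 = 3.07 V. With the source grounded, V_GS = V_G = 3.07 V.
Assume saturation: I_D = (k_n/2)(V_GS − V_t)² = (2.7/2)×(3.07 − 1.5)² = 1.35×1.57² = 3.33 mA.
V_DS = V_DD − I_D·R_D = 13 − 3.33×1 = 9.67 V.
Saturation requires V_DS ≥ V_GS − V_t = 1.57 V; 9.67 ≥ 1.57 ✓.

I_D ≈ 3.3 mA, V_DS ≈ 9.7 V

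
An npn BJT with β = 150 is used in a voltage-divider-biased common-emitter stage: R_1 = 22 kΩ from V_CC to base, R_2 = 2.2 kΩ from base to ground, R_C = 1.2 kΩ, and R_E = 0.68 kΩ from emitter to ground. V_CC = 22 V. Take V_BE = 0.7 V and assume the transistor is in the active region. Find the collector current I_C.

I_C ≈ 1.9 mA

Thevenize the base divider: V_Th = V_CC·R_2/(R_1+R_2) = 22×2.2/24.2 = 2 V, R_Th = R_1‖R_2 = 2 kΩ.
Base-emitter loop: V_Th = I_B·R_Th + V_BE + (β+1)I_B·R_E, so I_B = (2 − 0.7) / (2 + 151×0.68) = 0.0124 mA.
I_C = β·I_B = 150×0.0124 = 1.86 mA, and I_E = (β+1)I_B = 1.88 mA.
V_CE = V_CC − I_C·R_C − I_E·R_E = 22 − 1.86×1.2 − 1.88×0.68 = 18.5 V.
V_CE = 18.5 V > 0.2 V confirms active-region operation.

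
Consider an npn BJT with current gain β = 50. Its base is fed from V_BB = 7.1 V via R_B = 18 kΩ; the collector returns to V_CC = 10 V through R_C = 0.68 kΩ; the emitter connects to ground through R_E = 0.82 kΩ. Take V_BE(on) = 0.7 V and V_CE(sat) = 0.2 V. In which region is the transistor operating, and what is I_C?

active; I_C ≈ 5.3 mA

Assume active. Base-emitter loop: I_B = (V_BB − V_BE)/(R_B + (β+1)R_E) = (7.1 − 0.7)/(18 + 51×0.82) = 0.107 mA.
I_C = β·I_B = 50×0.107 = 5.35 mA.
V_CE = V_CC − I_C·R_C − I_E·R_E = 10 − 5.35×0.68 − 5.46×0.82 = 1.89 V > V_CE(sat), so the active-region assumption holds.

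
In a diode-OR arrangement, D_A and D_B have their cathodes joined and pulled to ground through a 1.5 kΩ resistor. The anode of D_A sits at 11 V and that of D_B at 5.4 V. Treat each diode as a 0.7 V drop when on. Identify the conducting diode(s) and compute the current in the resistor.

Only D_A conducts; I_R ≈ 6.9 mA

Assume both conduct. Then node N would need to be at both 11−0.7 = 10.3 V and 5.4−0.7 = 4.7 V, which is impossible.
Assume only D_A conducts: V_N = 11 − 0.7 = 10.3 V, so I_R = 10.3/1.5 = 6.87 mA.
Check D_B: its anode-to-cathode voltage is 5.4 − 10.3 = -4.9 V < 0.7 V, so it is off. The assumption is consistent.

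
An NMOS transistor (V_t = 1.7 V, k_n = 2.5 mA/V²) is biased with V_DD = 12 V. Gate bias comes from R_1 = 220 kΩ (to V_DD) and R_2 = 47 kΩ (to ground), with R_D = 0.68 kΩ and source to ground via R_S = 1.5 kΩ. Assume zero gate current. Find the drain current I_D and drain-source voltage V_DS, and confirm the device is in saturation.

I_D ≈ 0.093 mA, V_DS ≈ 12 V

V_G = V_DD·R_2/(R_1+R_2) = 12×47/267 = 2.11 V.
Assume saturation: I_D = (k_n/2)(V_GS − V_t)² with V_GS = V_G − I_D·R_S = 2.11 − 1.5·I_D.
Substituting gives 2.81·I_D² − 2.55·I_D + 0.213 = 0, with roots I_D = 0.093 or 0.812 mA.
The root I_D = 0.812 mA gives V_GS = 0.894 V ≤ V_t, so take I_D = 0.093 mA.
Then V_GS = 1.97 V and V_DS = V_DD − I_D(R_D+R_S) = 12 − 0.093×2.18 = 11.8 V.
Saturation requires V_DS ≥ V_GS − V_t = 0.273 V; 11.8 ≥ 0.273 ✓.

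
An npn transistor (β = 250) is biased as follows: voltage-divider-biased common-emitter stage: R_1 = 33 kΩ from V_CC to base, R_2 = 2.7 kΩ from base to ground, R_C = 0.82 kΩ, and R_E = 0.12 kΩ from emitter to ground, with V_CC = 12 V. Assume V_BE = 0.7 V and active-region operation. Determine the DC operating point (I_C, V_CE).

Thevenize the base divider: V_Th = V_CC·R_2/(R_1+R_2) = 12×2.7/35.7 = 0.908 V, R_Th = R_1‖R_2 = 2.5 kΩ.
Base-emitter loop: V_Th = I_B·R_Th + V_BE + (β+1)I_B·R_E, so I_B = (0.908 − 0.7) / (2.5 + 251×0.12) = 0.00636 mA.
I_C = β·I_B = 250×0.00636 = 1.59 mA, and I_E = (β+1)I_B = 1.6 mA.
V_CE = V_CC − I_C·R_C − I_E·R_E = 12 − 1.59×0.82 − 1.6×0.12 = 10.5 V.
V_CE = 10.5 V > 0.2 V confirms active-region operation.

I_C ≈ 1.6 mA, V_CE ≈ 11 V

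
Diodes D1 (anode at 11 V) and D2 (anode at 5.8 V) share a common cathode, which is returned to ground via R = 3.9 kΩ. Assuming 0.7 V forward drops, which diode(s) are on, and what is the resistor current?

Only D1 conducts; I_R ≈ 2.6 mA

Assume both conduct. Then node N would need to be at both 11−0.7 = 10.3 V and 5.8−0.7 = 5.1 V, which is impossible.
Assume only D1 conducts: V_N = 11 − 0.7 = 10.3 V, so I_R = 10.3/3.9 = 2.64 mA.
Check D2: its anode-to-cathode voltage is 5.8 − 10.3 = -4.5 V < 0.7 V, so it is off. The assumption is consistent.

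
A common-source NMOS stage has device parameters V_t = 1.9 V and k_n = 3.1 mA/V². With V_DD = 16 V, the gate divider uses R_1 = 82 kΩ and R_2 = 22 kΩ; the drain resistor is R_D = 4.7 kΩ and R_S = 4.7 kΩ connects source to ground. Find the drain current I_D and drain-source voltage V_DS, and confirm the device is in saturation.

V_G = V_DD·R_2/(R_1+R_2) = 16×22/104 = 3.38 V.
Assume saturation: I_D = (k_n/2)(V_GS − V_t)² with V_GS = V_G − I_D·R_S = 3.38 − 4.7·I_D.
Substituting gives 34.2·I_D² − 22.6·I_D + 3.42 = 0, with roots I_D = 0.233 or 0.428 mA.
The root I_D = 0.428 mA gives V_GS = 1.37 V ≤ V_t, so take I_D = 0.233 mA.
Then V_GS = 2.29 V and V_DS = V_DD − I_D(R_D+R_S) = 16 − 0.233×9.4 = 13.8 V.
Saturation requires V_DS ≥ V_GS − V_t = 0.388 V; 13.8 ≥ 0.388 ✓.

I_D ≈ 0.23 mA, V_DS ≈ 14 V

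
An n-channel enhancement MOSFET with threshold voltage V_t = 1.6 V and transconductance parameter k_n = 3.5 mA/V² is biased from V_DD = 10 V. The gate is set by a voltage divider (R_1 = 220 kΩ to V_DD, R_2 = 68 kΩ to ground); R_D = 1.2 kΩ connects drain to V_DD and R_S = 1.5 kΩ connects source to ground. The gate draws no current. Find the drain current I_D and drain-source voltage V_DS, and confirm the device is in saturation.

I_D ≈ 0.25 mA, V_DS ≈ 9.3 V

V_G = V_DD·R_2/(R_1+R_2) = 10×68/288 = 2.36 V.
Assume saturation: I_D = (k_n/2)(V_GS − V_t)² with V_GS = V_G − I_D·R_S = 2.36 − 1.5·I_D.
Substituting gives 3.94·I_D² − 5·I_D + 1.01 = 0, with roots I_D = 0.254 or 1.02 mA.
The root I_D = 1.02 mA gives V_GS = 0.838 V ≤ V_t, so take I_D = 0.254 mA.
Then V_GS = 1.98 V and V_DS = V_DD − I_D(R_D+R_S) = 10 − 0.254×2.7 = 9.32 V.
Saturation requires V_DS ≥ V_GS − V_t = 0.381 V; 9.32 ≥ 0.381 ✓.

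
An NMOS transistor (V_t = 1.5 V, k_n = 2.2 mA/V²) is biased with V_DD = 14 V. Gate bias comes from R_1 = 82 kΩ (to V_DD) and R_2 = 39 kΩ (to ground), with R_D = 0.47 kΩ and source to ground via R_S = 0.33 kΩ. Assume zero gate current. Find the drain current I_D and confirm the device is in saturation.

I_D ≈ 3.6 mA

V_G = V_DD·R_2/(R_1+R_2) = 14×39/121 = 4.51 V.
Assume saturation: I_D = (k_n/2)(V_GS − V_t)² with V_GS = V_G − I_D·R_S = 4.51 − 0.33·I_D.
Substituting gives 0.12·I_D² − 3.19·I_D + 9.98 = 0, with roots I_D = 3.63 or 23 mA.
The root I_D = 23 mA gives V_GS = -3.07 V ≤ V_t, so take I_D = 3.63 mA.
Then V_GS = 3.32 V and V_DS = V_DD − I_D(R_D+R_S) = 14 − 3.63×0.8 = 11.1 V.
Saturation requires V_DS ≥ V_GS − V_t = 1.82 V; 11.1 ≥ 1.82 ✓.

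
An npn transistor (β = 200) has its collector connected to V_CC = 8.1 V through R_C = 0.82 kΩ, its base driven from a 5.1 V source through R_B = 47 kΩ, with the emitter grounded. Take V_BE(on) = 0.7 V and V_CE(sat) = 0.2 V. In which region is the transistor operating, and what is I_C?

saturation; I_C ≈ 9.6 mA

Assume active: I_B = (5.1 − 0.7)/47 = 0.0936 mA, giving I_C = β·I_B = 18.7 mA.
But then V_CE = 8.1 − 18.7×0.82 = -7.25 V < V_CE(sat) = 0.2 V — impossible in the active region.
So the transistor is saturated. With V_CE = 0.2 V, I_C = (V_CC − 0.2)/R_C = 7.9/0.82 = 9.63 mA.
Check: β·I_B = 18.7 mA > I_C = 9.63 mA, confirming saturation.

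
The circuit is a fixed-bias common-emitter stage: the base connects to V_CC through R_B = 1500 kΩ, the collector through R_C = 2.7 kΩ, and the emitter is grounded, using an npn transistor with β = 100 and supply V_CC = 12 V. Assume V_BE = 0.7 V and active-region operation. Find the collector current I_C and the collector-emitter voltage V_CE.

Base loop: V_CC = I_B·R_B + V_BE, so I_B = (12 − 0.7)/1500 kΩ = 0.00753 mA.
In the active region I_C = β·I_B = 100 × 0.00753 = 0.753 mA.
Collector loop: V_CE = V_CC − I_C·R_C = 12 − 0.753×2.7 = 9.97 V.
Since V_CE = 9.97 V > V_CE(sat) ≈ 0.2 V, the transistor is in the active region as assumed.

I_C ≈ 0.75 mA, V_CE ≈ 10 V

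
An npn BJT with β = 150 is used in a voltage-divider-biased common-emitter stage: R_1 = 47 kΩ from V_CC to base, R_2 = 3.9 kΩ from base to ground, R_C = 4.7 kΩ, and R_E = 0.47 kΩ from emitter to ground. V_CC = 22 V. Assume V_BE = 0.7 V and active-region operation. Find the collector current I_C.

Thevenize the base divider: V_Th = V_CC·R_2/(R_1+R_2) = 22×3.9/50.9 = 1.69 V, R_Th = R_1‖R_2 = 3.6 kΩ.
Base-emitter loop: V_Th = I_B·R_Th + V_BE + (β+1)I_B·R_E, so I_B = (1.69 − 0.7) / (3.6 + 151×0.47) = 0.0132 mA.
I_C = β·I_B = 150×0.0132 = 1.98 mA, and I_E = (β+1)I_B = 2 mA.
V_CE = V_CC − I_C·R_C − I_E·R_E = 22 − 1.98×4.7 − 2×0.47 = 11.7 V.
V_CE = 11.7 V > 0.2 V confirms active-region operation.

I_C ≈ 2 mA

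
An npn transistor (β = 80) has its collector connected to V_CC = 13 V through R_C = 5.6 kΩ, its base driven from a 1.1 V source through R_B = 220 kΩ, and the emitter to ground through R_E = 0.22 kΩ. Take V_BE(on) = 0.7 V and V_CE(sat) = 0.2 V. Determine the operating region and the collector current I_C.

active; I_C ≈ 0.13 mA

Assume active. Base-emitter loop: I_B = (V_BB − V_BE)/(R_B + (β+1)R_E) = (1.1 − 0.7)/(220 + 81×0.22) = 0.00168 mA.
I_C = β·I_B = 80×0.00168 = 0.135 mA.
V_CE = V_CC − I_C·R_C − I_E·R_E = 13 − 0.135×5.6 − 0.136×0.22 = 12.2 V > V_CE(sat), so the active-region assumption holds.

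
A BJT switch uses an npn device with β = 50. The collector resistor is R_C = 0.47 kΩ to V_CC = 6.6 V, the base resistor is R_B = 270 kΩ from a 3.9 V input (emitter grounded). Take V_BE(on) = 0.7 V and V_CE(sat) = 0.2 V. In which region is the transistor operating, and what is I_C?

Assume active. Base-emitter loop: I_B = (V_BB − V_BE)/R_B = (3.9 − 0.7)/270 = 0.0119 mA.
I_C = β·I_B = 50×0.0119 = 0.593 mA.
V_CE = V_CC − I_C·R_C = 6.6 − 0.593×0.47 = 6.32 V > V_CE(sat), so the active-region assumption holds.

active; I_C ≈ 0.59 mA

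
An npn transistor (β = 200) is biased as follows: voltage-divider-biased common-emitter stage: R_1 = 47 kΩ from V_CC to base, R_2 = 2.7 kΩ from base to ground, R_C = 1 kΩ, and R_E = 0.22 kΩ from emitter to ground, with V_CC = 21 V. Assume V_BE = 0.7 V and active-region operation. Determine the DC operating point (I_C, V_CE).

I_C ≈ 1.9 mA, V_CE ≈ 19 V

Thevenize the base divider: V_Th = V_CC·R_2/(R_1+R_2) = 21×2.7/49.7 = 1.14 V, R_Th = R_1‖R_2 = 2.55 kΩ.
Base-emitter loop: V_Th = I_B·R_Th + V_BE + (β+1)I_B·R_E, so I_B = (1.14 − 0.7) / (2.55 + 201×0.22) = 0.00943 mA.
I_C = β·I_B = 200×0.00943 = 1.89 mA, and I_E = (β+1)I_B = 1.89 mA.
V_CE = V_CC − I_C·R_C − I_E·R_E = 21 − 1.89×1 − 1.89×0.22 = 18.7 V.
V_CE = 18.7 V > 0.2 V confirms active-region operation.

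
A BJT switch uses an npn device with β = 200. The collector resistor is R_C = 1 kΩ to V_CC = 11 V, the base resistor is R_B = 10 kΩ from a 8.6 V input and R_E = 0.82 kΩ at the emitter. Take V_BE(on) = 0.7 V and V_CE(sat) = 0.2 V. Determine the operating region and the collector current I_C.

saturation; I_C ≈ 5.8 mA

Assume active: I_B = (8.6 − 0.7)/(10 + 201×0.82) = 0.0452 mA, I_C = β·I_B = 9.04 mA.
Then V_CE = 11 − 9.04×1 − 9.08×0.82 = -5.49 V < 0.2 V — the active assumption fails.
Re-solve with V_CE = 0.2 V. KCL at the emitter: V_E/R_E = (V_BB−0.7−V_E)/R_B + (V_CC−0.2−V_E)/R_C, giving V_E = 5 V.
I_C = (V_CC − 0.2 − V_E)/R_C = (10.8 − 5)/1 = 5.8 mA.
Check: I_B = (7.9 − 5)/10 = 0.29 mA, and β·I_B = 58.1 mA > I_C, confirming saturation.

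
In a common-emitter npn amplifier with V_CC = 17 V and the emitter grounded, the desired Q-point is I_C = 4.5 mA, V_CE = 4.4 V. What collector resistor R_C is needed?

Collector loop: V_CC = I_C·R_C + V_CE.
R_C = (V_CC − V_CE)/I_C = (17 − 4.4)/4.5 = 2.8 kΩ.

R_C ≈ 2.8 kΩ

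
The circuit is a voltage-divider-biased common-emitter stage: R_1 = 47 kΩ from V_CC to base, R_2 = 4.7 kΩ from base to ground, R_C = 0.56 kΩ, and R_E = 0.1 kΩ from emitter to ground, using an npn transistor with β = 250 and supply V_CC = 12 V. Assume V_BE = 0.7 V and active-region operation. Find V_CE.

Thevenize the base divider: V_Th = V_CC·R_2/(R_1+R_2) = 12×4.7/51.7 = 1.09 V, R_Th = R_1‖R_2 = 4.27 kΩ.
Base-emitter loop: V_Th = I_B·R_Th + V_BE + (β+1)I_B·R_E, so I_B = (1.09 − 0.7) / (4.27 + 251×0.1) = 0.0133 mA.
I_C = β·I_B = 250×0.0133 = 3.33 mA, and I_E = (β+1)I_B = 3.34 mA.
V_CE = V_CC − I_C·R_C − I_E·R_E = 12 − 3.33×0.56 − 3.34×0.1 = 9.8 V.
V_CE = 9.8 V > 0.2 V confirms active-region operation.

V_CE ≈ 9.8 V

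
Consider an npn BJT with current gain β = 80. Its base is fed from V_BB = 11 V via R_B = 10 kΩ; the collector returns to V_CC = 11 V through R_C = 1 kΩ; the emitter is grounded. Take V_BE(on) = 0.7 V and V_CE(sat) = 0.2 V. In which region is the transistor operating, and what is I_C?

Assume active: I_B = (11 − 0.7)/10 = 1.03 mA, giving I_C = β·I_B = 82.4 mA.
But then V_CE = 11 − 82.4×1 = -71.4 V < V_CE(sat) = 0.2 V — impossible in the active region.
So the transistor is saturated. With V_CE = 0.2 V, I_C = (V_CC − 0.2)/R_C = 10.8/1 = 10.8 mA.
Check: β·I_B = 82.4 mA > I_C = 10.8 mA, confirming saturation.

saturation; I_C ≈ 11 mA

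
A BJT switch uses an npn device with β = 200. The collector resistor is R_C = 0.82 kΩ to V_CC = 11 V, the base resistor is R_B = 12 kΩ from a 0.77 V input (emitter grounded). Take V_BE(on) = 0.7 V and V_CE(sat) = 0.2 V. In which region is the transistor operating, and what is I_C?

Assume active. Base-emitter loop: I_B = (V_BB − V_BE)/R_B = (0.77 − 0.7)/12 = 0.00583 mA.
I_C = β·I_B = 200×0.00583 = 1.17 mA.
V_CE = V_CC − I_C·R_C = 11 − 1.17×0.82 = 10 V > V_CE(sat), so the active-region assumption holds.

active; I_C ≈ 1.2 mA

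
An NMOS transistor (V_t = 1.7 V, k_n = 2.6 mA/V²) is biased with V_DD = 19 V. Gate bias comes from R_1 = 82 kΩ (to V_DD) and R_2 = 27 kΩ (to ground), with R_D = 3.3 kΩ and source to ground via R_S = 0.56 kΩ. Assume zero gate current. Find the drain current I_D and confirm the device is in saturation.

V_G = V_DD·R_2/(R_1+R_2) = 19×27/109 = 4.71 V.
Assume saturation: I_D = (k_n/2)(V_GS − V_t)² with V_GS = V_G − I_D·R_S = 4.71 − 0.56·I_D.
Substituting gives 0.408·I_D² − 5.38·I_D + 11.8 = 0, with roots I_D = 2.76 or 10.4 mA.
The root I_D = 10.4 mA gives V_GS = -1.13 V ≤ V_t, so take I_D = 2.76 mA.
Then V_GS = 3.16 V and V_DS = V_DD − I_D(R_D+R_S) = 19 − 2.76×3.86 = 8.33 V.
Saturation requires V_DS ≥ V_GS − V_t = 1.46 V; 8.33 ≥ 1.46 ✓.

I_D ≈ 2.8 mA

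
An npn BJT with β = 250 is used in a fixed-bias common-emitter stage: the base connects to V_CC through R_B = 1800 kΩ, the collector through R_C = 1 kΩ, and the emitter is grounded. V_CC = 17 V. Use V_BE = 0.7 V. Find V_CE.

Base loop: V_CC = I_B·R_B + V_BE, so I_B = (17 − 0.7)/1800 kΩ = 0.00906 mA.
In the active region I_C = β·I_B = 250 × 0.00906 = 2.26 mA.
Collector loop: V_CE = V_CC − I_C·R_C = 17 − 2.26×1 = 14.7 V.
Since V_CE = 14.7 V > V_CE(sat) ≈ 0.2 V, the transistor is in the active region as assumed.

V_CE ≈ 15 V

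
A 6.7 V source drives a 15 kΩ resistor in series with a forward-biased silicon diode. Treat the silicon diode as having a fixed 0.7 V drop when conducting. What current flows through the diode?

I ≈ 0.4 mA

KVL around the loop: 6.7 = V_D + I·R = 0.7 + I × 15 kΩ.
So I = (6.7 − 0.7) / 15 kΩ = 6 / 15 = 0.4 mA.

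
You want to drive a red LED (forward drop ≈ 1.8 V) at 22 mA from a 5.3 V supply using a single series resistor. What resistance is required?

R ≈ 0.16 kΩ

The resistor drops V_S − V_D = 5.3 − 1.8 = 3.5 V at 22 mA.
R = 3.5 V / 22 mA = 0.159 kΩ.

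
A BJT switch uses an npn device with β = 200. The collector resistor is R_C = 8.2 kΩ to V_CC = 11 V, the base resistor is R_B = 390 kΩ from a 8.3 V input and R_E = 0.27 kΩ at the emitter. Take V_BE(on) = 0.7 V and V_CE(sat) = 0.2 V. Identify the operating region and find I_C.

Assume active: I_B = (8.3 − 0.7)/(390 + 201×0.27) = 0.0171 mA, I_C = β·I_B = 3.42 mA.
Then V_CE = 11 − 3.42×8.2 − 3.44×0.27 = -18 V < 0.2 V — the active assumption fails.
Re-solve with V_CE = 0.2 V. KCL at the emitter: V_E/R_E = (V_BB−0.7−V_E)/R_B + (V_CC−0.2−V_E)/R_C, giving V_E = 0.349 V.
I_C = (V_CC − 0.2 − V_E)/R_C = (10.8 − 0.349)/8.2 = 1.27 mA.
Check: I_B = (7.6 − 0.349)/390 = 0.0186 mA, and β·I_B = 3.72 mA > I_C, confirming saturation.

saturation; I_C ≈ 1.3 mA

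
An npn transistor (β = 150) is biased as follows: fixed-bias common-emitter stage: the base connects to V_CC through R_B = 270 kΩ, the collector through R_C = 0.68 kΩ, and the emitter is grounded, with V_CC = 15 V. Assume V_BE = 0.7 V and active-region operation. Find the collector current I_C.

Base loop: V_CC = I_B·R_B + V_BE, so I_B = (15 − 0.7)/270 kΩ = 0.053 mA.
In the active region I_C = β·I_B = 150 × 0.053 = 7.94 mA.
Collector loop: V_CE = V_CC − I_C·R_C = 15 − 7.94×0.68 = 9.6 V.
Since V_CE = 9.6 V > V_CE(sat) ≈ 0.2 V, the transistor is in the active region as assumed.

I_C ≈ 7.9 mA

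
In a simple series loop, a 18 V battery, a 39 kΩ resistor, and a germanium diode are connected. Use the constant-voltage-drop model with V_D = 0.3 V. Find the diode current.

I ≈ 0.45 mA

KVL around the loop: 18 = V_D + I·R = 0.3 + I × 39 kΩ.
So I = (18 − 0.3) / 39 kΩ = 17.7 / 39 = 0.454 mA.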